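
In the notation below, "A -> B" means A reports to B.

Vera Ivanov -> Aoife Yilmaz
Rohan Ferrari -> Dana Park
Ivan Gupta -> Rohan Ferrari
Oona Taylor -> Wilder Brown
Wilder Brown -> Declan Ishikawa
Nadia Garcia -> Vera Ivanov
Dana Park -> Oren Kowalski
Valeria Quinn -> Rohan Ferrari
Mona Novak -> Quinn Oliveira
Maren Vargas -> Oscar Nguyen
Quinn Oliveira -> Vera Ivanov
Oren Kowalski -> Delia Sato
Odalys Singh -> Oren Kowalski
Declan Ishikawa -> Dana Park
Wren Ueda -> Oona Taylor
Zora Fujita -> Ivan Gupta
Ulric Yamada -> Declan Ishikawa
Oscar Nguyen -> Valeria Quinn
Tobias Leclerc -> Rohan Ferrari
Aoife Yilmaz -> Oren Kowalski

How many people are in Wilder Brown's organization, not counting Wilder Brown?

Wilder Brown directly manages Oona Taylor. Under Oona Taylor: Wren Ueda (1). That's 2 in total.

2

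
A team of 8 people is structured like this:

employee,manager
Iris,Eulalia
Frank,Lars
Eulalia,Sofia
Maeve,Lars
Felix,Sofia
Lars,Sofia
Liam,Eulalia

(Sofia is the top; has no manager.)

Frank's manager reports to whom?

Sofia

Frank reports to Lars, and Lars reports to Sofia. So Frank's skip-level manager is Sofia.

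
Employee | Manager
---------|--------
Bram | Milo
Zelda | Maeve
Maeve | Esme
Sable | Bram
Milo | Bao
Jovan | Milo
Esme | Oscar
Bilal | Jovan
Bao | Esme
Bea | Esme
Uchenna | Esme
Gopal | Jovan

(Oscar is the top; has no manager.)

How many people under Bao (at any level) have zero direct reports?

3

The people in Bao's organization with no one reporting to them are Gopal, Bilal, Sable. That is 3.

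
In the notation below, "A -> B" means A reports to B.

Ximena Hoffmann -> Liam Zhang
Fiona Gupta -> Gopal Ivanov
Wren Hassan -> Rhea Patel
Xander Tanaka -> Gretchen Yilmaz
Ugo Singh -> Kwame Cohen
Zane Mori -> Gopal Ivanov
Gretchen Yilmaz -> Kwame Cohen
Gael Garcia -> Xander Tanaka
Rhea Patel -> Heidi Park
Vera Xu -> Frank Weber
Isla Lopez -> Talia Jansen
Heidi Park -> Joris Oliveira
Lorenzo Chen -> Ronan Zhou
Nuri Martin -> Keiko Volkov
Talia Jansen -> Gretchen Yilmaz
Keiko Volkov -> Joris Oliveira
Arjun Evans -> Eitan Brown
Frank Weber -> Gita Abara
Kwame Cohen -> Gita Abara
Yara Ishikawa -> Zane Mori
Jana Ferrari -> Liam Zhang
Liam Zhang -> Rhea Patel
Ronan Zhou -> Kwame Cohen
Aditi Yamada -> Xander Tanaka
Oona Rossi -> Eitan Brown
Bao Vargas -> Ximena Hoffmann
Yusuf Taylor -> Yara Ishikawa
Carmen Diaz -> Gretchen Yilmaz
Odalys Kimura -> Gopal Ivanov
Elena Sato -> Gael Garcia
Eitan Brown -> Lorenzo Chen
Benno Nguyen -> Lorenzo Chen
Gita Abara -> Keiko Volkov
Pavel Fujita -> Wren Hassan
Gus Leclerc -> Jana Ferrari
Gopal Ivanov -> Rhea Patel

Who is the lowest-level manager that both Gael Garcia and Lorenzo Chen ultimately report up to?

Kwame Cohen

Gael Garcia's chain of managers is Xander Tanaka, Gretchen Yilmaz, Kwame Cohen, Gita Abara, Keiko Volkov, Joris Oliveira. Lorenzo Chen's chain of managers is Ronan Zhou, Kwame Cohen, Gita Abara, Keiko Volkov, Joris Oliveira. The first manager that appears in both chains is Kwame Cohen.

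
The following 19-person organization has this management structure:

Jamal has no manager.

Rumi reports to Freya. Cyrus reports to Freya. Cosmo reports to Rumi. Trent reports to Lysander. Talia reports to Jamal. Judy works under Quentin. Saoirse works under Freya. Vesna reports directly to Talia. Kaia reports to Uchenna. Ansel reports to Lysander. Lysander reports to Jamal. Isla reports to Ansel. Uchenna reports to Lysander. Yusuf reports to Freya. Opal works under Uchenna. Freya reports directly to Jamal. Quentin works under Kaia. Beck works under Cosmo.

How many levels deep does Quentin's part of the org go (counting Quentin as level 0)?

The longest chain under Quentin runs Quentin → Judy, which is 1 level below Quentin.

1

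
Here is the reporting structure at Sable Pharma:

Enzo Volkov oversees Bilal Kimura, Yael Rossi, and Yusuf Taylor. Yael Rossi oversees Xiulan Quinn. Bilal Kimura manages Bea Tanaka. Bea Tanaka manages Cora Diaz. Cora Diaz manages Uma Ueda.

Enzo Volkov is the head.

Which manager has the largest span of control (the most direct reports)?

Direct-report counts: Enzo Volkov has 3; Bilal Kimura has 1; Bea Tanaka has 1; Cora Diaz has 1; Yael Rossi has 1. The largest is 3, held by Enzo Volkov.

Enzo Volkov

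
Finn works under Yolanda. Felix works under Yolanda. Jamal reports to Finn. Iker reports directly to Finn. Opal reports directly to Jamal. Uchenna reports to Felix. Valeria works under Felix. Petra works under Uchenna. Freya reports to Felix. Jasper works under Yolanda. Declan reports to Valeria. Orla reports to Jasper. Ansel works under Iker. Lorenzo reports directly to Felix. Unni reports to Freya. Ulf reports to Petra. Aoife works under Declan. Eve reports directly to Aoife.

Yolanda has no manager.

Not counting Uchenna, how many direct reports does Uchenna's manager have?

3

Uchenna reports to Felix. Felix's other direct reports are Valeria, Freya, Lorenzo — 3 peers.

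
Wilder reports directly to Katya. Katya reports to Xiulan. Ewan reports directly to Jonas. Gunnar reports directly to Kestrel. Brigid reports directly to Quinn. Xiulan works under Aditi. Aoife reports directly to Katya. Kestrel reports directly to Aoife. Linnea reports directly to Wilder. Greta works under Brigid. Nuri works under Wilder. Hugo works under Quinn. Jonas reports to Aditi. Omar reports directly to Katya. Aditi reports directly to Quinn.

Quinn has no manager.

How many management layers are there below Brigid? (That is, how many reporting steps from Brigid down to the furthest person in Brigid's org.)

1

The longest chain under Brigid runs Brigid → Greta, which is 1 level below Brigid.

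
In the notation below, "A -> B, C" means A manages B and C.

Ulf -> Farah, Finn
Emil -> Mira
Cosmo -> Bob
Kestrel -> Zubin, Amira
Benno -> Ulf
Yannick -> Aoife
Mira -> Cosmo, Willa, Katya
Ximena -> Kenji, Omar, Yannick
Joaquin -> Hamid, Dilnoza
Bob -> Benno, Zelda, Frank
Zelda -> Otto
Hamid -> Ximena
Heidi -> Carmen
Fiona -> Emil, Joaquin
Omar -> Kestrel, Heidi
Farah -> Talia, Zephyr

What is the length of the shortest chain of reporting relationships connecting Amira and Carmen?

4

Amira is 2 levels below Omar, and Carmen is 2 levels below Omar (their lowest common manager). The shortest path runs up from Amira to Omar and back down to Carmen: 2 + 2 = 4 links.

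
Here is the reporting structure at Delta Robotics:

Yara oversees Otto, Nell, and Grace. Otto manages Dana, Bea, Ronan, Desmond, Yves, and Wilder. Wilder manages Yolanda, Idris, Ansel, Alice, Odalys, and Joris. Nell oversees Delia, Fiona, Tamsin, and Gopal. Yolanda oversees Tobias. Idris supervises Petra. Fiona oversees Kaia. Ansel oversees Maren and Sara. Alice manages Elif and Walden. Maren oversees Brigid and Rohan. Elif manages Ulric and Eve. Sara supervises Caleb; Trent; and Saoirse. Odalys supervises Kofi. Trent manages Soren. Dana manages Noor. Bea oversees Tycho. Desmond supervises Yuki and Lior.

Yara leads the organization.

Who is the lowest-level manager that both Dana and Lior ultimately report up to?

Otto

Dana's chain of managers is Otto, Yara. Lior's chain of managers is Desmond, Otto, Yara. The first manager that appears in both chains is Otto.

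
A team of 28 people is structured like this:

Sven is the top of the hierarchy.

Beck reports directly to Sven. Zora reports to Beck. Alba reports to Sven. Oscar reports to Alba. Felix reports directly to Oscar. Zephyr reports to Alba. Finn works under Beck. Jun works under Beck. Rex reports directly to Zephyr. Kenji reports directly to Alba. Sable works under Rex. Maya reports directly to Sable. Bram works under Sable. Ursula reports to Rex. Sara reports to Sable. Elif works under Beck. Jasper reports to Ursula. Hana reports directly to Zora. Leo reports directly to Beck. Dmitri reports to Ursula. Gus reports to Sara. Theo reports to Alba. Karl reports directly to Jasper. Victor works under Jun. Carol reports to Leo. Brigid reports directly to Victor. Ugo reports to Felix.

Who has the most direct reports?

Beck

Direct-report counts: Sven has 2; Alba has 4; Zephyr has 1; Rex has 2; Ursula has 2; Jasper has 1; Sable has 3; Sara has 1; Oscar has 1; Felix has 1; Beck has 5; Leo has 1; Jun has 1; Victor has 1; Zora has 1. The largest is 5, held by Beck.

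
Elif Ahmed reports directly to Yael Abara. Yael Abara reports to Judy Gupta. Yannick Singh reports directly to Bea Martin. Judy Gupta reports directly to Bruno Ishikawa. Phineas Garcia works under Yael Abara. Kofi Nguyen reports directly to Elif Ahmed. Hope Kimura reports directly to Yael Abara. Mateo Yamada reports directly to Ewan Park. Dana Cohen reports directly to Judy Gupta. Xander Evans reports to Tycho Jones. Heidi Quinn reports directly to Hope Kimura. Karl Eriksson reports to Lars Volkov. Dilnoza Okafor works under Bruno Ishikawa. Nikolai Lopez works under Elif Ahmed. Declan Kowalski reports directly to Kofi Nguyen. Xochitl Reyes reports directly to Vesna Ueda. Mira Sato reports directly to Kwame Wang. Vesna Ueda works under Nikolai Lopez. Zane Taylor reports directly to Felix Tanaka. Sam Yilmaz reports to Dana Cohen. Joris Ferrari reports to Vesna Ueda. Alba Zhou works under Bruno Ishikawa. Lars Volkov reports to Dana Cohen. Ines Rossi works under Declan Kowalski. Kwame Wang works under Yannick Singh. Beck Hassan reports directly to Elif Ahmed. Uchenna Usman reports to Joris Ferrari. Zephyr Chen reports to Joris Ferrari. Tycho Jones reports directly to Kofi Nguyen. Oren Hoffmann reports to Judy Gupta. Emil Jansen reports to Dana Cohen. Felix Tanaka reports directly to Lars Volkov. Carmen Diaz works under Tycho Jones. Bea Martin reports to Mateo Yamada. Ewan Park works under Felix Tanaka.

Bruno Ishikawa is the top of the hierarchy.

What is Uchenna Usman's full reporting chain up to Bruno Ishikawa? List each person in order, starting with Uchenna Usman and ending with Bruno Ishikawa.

Uchenna Usman -> Joris Ferrari -> Vesna Ueda -> Nikolai Lopez -> Elif Ahmed -> Yael Abara -> Judy Gupta -> Bruno Ishikawa

Uchenna Usman reports to Joris Ferrari. Joris Ferrari reports to Vesna Ueda. Vesna Ueda reports to Nikolai Lopez. Nikolai Lopez reports to Elif Ahmed. Elif Ahmed reports to Yael Abara. Yael Abara reports to Judy Gupta. Judy Gupta reports to Bruno Ishikawa. Bruno Ishikawa is at the top.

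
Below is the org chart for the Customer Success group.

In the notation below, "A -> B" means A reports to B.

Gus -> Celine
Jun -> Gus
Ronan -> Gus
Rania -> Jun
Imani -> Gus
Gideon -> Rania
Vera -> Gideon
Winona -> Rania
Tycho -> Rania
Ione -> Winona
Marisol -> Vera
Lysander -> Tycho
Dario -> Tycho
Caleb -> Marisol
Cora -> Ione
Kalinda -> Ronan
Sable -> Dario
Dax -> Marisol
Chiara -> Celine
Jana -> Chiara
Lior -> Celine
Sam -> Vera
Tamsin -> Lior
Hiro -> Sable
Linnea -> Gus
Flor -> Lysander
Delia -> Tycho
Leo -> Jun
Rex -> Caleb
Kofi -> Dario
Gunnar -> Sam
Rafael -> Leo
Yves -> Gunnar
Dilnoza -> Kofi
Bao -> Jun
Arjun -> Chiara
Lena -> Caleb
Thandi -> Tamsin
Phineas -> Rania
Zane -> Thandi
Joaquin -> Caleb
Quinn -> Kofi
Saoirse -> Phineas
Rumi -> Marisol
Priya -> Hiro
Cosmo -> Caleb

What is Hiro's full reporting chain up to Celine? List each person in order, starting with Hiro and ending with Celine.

Hiro reports to Sable. Sable reports to Dario. Dario reports to Tycho. Tycho reports to Rania. Rania reports to Jun. Jun reports to Gus. Gus reports to Celine. Celine is at the top.

Hiro -> Sable -> Dario -> Tycho -> Rania -> Jun -> Gus -> Celine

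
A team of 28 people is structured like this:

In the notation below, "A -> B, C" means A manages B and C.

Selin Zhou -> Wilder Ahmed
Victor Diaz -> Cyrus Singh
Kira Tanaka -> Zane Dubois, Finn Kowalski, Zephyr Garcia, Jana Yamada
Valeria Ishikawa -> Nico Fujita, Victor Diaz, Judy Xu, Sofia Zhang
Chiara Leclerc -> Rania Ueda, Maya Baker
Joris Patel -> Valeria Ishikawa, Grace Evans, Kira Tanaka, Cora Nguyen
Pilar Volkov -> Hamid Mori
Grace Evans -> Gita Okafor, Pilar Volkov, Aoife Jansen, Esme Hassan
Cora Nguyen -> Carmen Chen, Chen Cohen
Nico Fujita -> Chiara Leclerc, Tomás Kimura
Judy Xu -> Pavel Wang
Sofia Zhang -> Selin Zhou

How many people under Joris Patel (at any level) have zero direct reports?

The people in Joris Patel's organization with no one reporting to them are Chen Cohen, Carmen Chen, Jana Yamada, Zephyr Garcia, Finn Kowalski, Zane Dubois, Esme Hassan, Aoife Jansen, Hamid Mori, Gita Okafor, Wilder Ahmed, Pavel Wang, Cyrus Singh, Tomás Kimura, Maya Baker, Rania Ueda. That is 16.

16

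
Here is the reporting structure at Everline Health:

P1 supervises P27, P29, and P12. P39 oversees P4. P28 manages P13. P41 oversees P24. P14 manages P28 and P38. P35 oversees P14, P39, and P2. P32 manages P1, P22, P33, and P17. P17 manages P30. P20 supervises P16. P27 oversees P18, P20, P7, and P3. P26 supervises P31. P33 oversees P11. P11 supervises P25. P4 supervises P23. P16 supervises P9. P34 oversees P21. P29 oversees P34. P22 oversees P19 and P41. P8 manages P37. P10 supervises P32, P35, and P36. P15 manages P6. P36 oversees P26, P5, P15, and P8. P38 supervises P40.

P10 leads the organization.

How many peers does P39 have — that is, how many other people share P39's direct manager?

2

P39 reports to P35. P35's other direct reports are P14, P2 — 2 peers.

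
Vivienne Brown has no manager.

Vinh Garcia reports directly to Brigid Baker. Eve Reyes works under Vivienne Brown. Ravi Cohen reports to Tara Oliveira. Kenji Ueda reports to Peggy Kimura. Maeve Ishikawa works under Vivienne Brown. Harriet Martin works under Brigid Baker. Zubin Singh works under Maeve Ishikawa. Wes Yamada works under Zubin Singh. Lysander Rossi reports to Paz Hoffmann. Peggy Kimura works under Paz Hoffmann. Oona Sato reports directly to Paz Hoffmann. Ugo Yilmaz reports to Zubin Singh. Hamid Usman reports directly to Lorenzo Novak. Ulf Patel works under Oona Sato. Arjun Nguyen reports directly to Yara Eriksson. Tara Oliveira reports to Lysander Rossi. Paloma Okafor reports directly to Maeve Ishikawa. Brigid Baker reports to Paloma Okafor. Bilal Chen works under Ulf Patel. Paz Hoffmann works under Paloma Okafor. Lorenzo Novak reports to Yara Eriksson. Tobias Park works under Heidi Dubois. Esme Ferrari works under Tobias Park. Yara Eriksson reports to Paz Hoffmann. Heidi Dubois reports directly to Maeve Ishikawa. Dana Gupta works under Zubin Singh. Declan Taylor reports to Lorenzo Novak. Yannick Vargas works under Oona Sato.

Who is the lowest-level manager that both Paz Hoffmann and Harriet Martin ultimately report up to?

Paloma Okafor

Paz Hoffmann's chain of managers is Paloma Okafor, Maeve Ishikawa, Vivienne Brown. Harriet Martin's chain of managers is Brigid Baker, Paloma Okafor, Maeve Ishikawa, Vivienne Brown. The first manager that appears in both chains is Paloma Okafor.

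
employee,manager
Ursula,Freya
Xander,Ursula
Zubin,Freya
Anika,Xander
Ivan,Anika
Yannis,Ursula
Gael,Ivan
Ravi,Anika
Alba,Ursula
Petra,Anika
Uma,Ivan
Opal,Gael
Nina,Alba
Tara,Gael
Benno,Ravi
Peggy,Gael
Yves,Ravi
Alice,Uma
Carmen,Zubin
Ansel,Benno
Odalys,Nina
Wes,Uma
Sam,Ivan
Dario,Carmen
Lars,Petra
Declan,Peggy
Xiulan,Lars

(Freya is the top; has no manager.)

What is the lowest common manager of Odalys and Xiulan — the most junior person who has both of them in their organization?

Ursula

Odalys's chain of managers is Nina, Alba, Ursula, Freya. Xiulan's chain of managers is Lars, Petra, Anika, Xander, Ursula, Freya. The first manager that appears in both chains is Ursula.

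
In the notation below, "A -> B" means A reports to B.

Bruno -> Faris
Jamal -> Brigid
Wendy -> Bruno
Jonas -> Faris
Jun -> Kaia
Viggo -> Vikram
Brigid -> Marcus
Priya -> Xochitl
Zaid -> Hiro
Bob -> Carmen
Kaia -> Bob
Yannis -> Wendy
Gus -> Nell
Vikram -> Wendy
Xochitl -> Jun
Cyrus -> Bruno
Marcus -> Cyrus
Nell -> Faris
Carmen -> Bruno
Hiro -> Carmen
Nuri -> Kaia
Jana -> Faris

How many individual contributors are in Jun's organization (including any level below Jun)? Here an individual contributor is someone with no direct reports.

1

The only person in Jun's organization with no one reporting to them is Priya. That is 1.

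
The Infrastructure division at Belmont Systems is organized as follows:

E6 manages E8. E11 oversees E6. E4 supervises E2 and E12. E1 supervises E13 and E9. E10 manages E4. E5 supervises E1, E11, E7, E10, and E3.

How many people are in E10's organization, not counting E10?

E10 directly manages E4. Under E4: E12, E2 (2). That's 3 in total.

3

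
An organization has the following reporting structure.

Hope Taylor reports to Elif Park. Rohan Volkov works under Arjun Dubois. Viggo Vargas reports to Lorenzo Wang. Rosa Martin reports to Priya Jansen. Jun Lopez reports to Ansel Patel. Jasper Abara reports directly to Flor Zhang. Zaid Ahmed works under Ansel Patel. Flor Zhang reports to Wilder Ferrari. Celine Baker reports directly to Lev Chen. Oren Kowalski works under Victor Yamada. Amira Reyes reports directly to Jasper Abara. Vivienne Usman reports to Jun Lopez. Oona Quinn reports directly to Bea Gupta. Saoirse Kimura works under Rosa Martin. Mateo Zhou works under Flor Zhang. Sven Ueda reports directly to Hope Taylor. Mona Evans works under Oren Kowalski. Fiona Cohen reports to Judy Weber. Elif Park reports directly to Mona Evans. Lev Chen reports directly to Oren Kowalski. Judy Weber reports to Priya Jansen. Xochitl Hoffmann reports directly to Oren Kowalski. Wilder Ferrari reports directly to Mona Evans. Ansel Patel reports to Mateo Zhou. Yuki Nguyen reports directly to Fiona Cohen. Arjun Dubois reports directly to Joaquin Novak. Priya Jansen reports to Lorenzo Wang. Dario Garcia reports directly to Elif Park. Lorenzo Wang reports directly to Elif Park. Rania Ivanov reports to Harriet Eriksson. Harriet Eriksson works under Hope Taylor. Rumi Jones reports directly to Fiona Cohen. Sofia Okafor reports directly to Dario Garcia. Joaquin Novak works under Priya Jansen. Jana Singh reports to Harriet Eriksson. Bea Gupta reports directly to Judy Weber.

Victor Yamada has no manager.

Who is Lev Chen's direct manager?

Lev Chen reports directly to Oren Kowalski.

Oren Kowalski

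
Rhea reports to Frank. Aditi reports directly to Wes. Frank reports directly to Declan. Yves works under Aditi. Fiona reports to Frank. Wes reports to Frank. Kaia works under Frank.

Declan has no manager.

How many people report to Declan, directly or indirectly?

Declan directly manages Frank. Under Frank: Wes, Aditi, Yves, Rhea, Kaia, Fiona (6). That's 7 in total.

7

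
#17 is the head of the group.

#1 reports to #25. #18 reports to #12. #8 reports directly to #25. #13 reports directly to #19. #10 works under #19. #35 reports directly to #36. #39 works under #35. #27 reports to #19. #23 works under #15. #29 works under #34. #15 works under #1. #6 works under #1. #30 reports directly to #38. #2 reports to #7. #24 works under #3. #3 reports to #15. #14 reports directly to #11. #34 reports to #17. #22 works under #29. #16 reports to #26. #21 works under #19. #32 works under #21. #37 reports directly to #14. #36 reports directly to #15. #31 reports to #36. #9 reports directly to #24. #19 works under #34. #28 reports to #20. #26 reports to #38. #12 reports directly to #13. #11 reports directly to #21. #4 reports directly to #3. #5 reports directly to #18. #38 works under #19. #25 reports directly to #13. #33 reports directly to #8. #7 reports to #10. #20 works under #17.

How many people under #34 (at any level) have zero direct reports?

The people in #34's organization with no one reporting to them are #22, #27, #2, #32, #37, #5, #33, #6, #4, #9, #23, #31, #39, #30, #16. That is 15.

15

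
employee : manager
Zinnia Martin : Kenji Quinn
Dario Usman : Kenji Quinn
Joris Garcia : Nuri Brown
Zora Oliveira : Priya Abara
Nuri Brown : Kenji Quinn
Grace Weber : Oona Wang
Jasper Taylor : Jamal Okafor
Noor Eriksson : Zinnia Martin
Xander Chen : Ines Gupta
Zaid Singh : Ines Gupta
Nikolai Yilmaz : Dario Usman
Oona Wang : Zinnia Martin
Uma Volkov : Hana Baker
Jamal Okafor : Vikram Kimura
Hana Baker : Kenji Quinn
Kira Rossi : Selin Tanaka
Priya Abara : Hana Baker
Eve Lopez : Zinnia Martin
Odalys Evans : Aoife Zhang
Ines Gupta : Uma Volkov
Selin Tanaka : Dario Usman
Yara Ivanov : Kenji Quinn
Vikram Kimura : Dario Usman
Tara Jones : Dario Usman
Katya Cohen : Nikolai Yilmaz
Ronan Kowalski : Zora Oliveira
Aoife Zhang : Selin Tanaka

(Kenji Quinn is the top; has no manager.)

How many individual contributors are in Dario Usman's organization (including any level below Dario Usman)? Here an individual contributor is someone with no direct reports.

5

The people in Dario Usman's organization with no one reporting to them are Tara Jones, Jasper Taylor, Katya Cohen, Kira Rossi, Odalys Evans. That is 5.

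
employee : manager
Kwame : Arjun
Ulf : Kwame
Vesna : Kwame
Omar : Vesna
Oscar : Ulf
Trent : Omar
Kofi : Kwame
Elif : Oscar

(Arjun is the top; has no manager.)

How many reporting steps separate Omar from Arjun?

3

Chain from Omar up to Arjun: Omar → Vesna → Kwame → Arjun. That is 3 steps up, so Omar is 3 levels below Arjun.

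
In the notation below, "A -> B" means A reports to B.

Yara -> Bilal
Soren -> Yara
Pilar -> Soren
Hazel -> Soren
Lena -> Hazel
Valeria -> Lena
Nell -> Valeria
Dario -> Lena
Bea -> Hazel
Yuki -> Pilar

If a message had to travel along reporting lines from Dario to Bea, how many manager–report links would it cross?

Dario is 2 levels below Hazel, and Bea is 1 level below Hazel (their lowest common manager). The shortest path runs up from Dario to Hazel and back down to Bea: 2 + 1 = 3 links.

3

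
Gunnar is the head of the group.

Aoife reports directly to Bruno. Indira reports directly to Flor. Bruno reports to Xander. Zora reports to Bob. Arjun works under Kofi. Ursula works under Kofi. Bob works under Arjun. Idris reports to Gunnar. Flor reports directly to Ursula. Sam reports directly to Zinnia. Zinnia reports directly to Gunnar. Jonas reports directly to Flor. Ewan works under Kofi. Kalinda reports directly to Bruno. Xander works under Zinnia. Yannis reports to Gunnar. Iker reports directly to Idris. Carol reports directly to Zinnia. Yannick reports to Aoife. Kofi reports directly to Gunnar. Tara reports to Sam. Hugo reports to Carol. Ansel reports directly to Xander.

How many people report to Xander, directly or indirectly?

Xander directly manages Bruno, Ansel. Under Bruno: Aoife, Yannick, Kalinda (3). Ansel has no reports. So Xander's organization is 2 direct reports plus everyone under them: 4 + 1 = 5.

5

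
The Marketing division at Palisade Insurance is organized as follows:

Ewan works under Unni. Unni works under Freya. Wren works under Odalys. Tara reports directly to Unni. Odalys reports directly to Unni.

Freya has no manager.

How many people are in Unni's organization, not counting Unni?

Unni directly manages Ewan, Odalys, Tara. Ewan has no reports. Under Odalys: Wren (1). Tara has no reports. So Unni's organization is 3 direct reports plus everyone under them: 1 + 2 + 1 = 4.

4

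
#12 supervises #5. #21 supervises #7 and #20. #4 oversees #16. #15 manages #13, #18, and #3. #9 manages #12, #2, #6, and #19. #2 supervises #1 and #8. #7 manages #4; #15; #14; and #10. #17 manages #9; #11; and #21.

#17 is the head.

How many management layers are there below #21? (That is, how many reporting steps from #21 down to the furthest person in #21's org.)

3

The longest chain under #21 runs #21 → #7 → #15 → #3, which is 3 levels below #21.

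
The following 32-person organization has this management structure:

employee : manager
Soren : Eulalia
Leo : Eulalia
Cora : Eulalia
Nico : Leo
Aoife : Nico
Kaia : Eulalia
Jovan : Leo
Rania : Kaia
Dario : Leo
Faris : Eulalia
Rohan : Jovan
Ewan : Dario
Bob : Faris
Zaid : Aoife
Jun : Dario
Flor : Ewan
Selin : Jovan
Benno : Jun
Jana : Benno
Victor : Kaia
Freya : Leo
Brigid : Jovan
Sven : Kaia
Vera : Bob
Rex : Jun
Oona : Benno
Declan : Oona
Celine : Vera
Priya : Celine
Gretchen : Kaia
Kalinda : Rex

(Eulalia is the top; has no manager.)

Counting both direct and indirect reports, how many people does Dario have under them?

9

Dario directly manages Ewan, Jun. Under Ewan: Flor (1). Under Jun: Rex, Kalinda, Benno, Oona, Declan, Jana (6). So Dario's organization is 2 direct reports plus everyone under them: 2 + 7 = 9.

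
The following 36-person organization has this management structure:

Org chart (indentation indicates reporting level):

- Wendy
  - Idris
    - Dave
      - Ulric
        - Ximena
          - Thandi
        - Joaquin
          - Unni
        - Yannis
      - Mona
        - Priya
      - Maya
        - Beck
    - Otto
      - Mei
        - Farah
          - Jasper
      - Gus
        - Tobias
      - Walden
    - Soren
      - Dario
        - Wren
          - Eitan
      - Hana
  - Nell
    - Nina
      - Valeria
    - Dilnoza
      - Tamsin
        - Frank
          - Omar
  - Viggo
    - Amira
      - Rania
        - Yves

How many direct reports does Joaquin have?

1

Joaquin directly manages Unni. That is 1 direct report.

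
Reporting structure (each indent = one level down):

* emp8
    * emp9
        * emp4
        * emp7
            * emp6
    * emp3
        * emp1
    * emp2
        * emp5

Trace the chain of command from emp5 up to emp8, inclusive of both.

emp5 -> emp2 -> emp8

emp5 reports to emp2. emp2 reports to emp8. emp8 is at the top.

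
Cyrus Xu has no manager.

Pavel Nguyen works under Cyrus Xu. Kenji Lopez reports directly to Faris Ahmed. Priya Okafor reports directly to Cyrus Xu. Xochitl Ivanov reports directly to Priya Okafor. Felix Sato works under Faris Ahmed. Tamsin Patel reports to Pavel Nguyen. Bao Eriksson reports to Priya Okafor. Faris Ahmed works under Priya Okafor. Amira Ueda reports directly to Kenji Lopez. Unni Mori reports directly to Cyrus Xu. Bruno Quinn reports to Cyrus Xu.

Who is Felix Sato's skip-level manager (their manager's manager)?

Priya Okafor

Felix Sato reports to Faris Ahmed, and Faris Ahmed reports to Priya Okafor. So Felix Sato's skip-level manager is Priya Okafor.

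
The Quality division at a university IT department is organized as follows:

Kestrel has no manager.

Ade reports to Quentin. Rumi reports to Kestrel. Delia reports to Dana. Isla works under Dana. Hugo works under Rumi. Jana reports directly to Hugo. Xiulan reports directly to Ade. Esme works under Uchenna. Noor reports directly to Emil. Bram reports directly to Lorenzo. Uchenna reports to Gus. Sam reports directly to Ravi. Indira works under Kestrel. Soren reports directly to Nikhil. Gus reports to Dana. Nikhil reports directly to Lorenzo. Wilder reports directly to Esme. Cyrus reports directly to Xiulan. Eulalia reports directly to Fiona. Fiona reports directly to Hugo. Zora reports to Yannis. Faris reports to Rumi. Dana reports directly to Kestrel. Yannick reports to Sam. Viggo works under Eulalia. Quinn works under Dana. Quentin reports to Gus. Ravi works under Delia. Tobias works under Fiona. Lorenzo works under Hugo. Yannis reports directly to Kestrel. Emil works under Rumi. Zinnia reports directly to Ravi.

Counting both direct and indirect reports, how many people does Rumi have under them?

13

Rumi directly manages Hugo, Emil, Faris. Under Hugo: Fiona, Tobias, Eulalia, Viggo, Jana, Lorenzo, Bram, Nikhil, Soren (9). Under Emil: Noor (1). Faris has no reports. So Rumi's organization is 3 direct reports plus everyone under them: 10 + 2 + 1 = 13.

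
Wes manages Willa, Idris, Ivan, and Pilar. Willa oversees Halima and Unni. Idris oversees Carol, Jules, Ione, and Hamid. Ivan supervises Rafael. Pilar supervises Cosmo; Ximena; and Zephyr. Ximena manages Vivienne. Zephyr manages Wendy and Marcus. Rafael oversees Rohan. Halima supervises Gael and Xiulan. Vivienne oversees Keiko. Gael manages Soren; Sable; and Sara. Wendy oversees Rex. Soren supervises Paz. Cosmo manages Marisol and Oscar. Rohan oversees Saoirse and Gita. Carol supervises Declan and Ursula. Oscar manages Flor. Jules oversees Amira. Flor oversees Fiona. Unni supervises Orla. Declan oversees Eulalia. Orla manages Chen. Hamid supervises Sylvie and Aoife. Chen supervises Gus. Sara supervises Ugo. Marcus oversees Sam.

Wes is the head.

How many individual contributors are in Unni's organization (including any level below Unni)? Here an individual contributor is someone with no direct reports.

The only person in Unni's organization with no one reporting to them is Gus. That is 1.

1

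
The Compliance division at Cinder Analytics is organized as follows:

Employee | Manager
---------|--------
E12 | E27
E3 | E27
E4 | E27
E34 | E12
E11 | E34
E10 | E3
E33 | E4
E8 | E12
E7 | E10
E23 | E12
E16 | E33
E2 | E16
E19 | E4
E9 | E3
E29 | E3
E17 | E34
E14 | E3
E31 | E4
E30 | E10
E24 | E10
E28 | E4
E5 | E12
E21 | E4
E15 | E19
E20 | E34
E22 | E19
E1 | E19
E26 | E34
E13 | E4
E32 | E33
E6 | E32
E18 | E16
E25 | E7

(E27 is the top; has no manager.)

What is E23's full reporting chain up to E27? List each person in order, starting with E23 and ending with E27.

E23 -> E12 -> E27

E23 reports to E12. E12 reports to E27. E27 is at the top.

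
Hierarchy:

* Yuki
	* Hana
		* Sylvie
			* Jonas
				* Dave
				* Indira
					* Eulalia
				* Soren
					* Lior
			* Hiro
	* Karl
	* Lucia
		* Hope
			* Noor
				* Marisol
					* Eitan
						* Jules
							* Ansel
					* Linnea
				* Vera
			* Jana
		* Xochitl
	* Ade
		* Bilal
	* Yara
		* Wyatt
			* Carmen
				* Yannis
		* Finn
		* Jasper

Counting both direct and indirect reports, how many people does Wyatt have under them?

2

Wyatt directly manages Carmen. Under Carmen: Yannis (1). That's 2 in total.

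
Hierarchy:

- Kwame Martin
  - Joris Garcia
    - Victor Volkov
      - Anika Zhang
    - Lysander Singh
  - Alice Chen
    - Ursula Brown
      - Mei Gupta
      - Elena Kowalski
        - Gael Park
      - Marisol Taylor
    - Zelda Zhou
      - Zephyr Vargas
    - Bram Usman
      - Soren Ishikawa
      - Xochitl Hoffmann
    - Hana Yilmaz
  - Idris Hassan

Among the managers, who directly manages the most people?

Direct-report counts: Kwame Martin has 3; Alice Chen has 4; Bram Usman has 2; Zelda Zhou has 1; Ursula Brown has 3; Elena Kowalski has 1; Joris Garcia has 2; Victor Volkov has 1. The largest is 4, held by Alice Chen.

Alice Chen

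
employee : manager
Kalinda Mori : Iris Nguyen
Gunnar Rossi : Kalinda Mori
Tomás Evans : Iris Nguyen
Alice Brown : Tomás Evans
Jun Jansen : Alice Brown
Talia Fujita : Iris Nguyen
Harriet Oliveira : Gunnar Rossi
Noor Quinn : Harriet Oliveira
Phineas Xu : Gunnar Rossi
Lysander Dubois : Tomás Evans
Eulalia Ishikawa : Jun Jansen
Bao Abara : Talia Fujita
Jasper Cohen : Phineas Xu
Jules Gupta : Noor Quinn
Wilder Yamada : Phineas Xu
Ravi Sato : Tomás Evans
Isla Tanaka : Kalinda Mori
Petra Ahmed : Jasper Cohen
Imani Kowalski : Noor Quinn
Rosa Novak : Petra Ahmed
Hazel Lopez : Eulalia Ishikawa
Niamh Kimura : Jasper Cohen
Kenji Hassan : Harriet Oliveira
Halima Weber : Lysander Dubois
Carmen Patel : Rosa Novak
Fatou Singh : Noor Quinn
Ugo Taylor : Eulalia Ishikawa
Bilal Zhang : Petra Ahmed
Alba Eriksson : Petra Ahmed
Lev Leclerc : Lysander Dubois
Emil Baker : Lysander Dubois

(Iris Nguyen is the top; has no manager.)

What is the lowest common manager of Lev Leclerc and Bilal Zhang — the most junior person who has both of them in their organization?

Lev Leclerc's chain of managers is Lysander Dubois, Tomás Evans, Iris Nguyen. Bilal Zhang's chain of managers is Petra Ahmed, Jasper Cohen, Phineas Xu, Gunnar Rossi, Kalinda Mori, Iris Nguyen. The first manager that appears in both chains is Iris Nguyen.

Iris Nguyen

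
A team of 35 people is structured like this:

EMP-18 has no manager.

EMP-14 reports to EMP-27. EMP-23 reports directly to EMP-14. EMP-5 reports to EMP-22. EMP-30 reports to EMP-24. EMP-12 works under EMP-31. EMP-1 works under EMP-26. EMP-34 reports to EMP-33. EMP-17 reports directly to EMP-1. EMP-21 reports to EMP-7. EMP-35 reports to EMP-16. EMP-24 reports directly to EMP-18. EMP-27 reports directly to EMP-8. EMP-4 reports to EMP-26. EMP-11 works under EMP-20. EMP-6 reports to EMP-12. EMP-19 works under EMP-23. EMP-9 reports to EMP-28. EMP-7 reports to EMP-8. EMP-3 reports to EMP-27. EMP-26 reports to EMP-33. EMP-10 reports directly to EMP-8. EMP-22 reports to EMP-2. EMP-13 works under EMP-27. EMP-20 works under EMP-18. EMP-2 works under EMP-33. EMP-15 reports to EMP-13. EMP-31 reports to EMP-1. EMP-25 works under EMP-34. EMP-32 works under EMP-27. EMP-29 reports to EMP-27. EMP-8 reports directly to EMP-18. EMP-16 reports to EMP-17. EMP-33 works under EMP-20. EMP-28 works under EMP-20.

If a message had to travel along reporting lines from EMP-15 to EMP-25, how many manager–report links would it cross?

8

EMP-15 is 4 levels below EMP-18, and EMP-25 is 4 levels below EMP-18 (their lowest common manager). The shortest path runs up from EMP-15 to EMP-18 and back down to EMP-25: 4 + 4 = 8 links.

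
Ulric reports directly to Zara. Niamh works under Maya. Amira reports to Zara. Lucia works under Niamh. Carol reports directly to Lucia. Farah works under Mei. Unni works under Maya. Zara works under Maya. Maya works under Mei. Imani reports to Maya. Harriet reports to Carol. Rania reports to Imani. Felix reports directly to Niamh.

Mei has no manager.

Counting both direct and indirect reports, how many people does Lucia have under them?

2

Lucia directly manages Carol. Under Carol: Harriet (1). That's 2 in total.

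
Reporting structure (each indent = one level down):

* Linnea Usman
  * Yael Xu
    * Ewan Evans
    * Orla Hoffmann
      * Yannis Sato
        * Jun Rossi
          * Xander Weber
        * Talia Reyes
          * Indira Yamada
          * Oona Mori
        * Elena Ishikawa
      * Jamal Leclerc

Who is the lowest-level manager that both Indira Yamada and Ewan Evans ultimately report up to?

Indira Yamada's chain of managers is Talia Reyes, Yannis Sato, Orla Hoffmann, Yael Xu, Linnea Usman. Ewan Evans's chain of managers is Yael Xu, Linnea Usman. The first manager that appears in both chains is Yael Xu.

Yael Xu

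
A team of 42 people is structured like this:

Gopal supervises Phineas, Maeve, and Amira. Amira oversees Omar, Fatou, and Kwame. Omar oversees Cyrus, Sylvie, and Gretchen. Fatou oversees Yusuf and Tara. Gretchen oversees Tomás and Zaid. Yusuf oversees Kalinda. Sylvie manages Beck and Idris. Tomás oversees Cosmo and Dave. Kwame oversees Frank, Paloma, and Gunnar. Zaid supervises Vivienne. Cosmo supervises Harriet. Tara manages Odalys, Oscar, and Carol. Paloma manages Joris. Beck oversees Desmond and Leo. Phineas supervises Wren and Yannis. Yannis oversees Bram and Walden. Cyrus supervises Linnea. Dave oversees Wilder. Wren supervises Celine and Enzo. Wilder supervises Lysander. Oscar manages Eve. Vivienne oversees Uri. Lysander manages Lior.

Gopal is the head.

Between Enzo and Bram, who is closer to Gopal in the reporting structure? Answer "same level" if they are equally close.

Both Enzo and Bram are 3 levels below Gopal.

same level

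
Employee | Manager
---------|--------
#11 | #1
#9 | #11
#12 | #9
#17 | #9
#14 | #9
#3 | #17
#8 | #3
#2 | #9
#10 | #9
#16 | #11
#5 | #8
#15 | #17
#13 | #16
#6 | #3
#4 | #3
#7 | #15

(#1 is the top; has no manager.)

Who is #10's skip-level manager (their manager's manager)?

#10 reports to #9, and #9 reports to #11. So #10's skip-level manager is #11.

#11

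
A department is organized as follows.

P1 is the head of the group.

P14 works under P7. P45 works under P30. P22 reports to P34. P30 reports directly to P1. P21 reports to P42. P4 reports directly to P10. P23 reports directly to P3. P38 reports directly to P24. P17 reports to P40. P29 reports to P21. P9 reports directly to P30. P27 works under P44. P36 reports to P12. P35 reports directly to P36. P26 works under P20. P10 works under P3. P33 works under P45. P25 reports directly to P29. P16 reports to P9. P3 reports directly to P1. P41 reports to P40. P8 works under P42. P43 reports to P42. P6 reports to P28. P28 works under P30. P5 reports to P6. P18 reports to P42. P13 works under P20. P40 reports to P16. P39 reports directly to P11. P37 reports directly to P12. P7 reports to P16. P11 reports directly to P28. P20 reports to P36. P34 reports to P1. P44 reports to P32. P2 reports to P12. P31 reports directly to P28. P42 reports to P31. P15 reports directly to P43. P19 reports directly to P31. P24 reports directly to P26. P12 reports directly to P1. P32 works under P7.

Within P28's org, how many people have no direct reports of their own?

The people in P28's organization with no one reporting to them are P5, P39, P19, P8, P18, P25, P15. That is 7.

7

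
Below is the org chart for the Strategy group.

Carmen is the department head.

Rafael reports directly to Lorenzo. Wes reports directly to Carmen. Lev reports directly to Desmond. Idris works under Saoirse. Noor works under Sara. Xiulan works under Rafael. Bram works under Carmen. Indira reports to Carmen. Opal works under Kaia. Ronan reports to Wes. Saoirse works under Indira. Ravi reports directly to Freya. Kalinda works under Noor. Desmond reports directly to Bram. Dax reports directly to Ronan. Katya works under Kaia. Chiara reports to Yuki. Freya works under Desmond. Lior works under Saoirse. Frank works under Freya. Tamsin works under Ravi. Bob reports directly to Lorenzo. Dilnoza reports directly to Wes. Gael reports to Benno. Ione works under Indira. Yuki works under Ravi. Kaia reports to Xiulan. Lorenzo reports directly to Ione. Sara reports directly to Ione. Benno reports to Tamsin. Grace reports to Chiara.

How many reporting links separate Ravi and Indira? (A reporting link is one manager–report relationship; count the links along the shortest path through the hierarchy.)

Ravi is 4 levels below Carmen, and Indira is 1 level below Carmen (their lowest common manager). The shortest path runs up from Ravi to Carmen and back down to Indira: 4 + 1 = 5 links.

5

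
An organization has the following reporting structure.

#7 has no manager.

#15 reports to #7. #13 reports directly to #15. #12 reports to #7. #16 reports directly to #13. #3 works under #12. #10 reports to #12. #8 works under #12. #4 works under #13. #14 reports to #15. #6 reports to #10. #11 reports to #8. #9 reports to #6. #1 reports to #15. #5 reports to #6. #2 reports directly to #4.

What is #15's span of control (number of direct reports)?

3

#15 directly manages #13, #14, #1. That is 3 direct reports.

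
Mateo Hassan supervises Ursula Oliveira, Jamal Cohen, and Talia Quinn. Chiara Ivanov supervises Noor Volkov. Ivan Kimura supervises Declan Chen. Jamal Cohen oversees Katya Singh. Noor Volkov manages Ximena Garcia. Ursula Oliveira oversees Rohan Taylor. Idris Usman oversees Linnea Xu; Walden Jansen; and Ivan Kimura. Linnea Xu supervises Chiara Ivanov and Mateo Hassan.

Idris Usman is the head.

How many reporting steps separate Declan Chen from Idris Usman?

Chain from Declan Chen up to Idris Usman: Declan Chen → Ivan Kimura → Idris Usman. That is 2 steps up, so Declan Chen is 2 levels below Idris Usman.

2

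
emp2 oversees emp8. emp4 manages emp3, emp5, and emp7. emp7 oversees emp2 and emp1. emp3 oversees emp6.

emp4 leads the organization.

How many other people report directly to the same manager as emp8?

emp8 reports to emp2, and emp2 has no other direct reports. emp8 has 0 peers.

0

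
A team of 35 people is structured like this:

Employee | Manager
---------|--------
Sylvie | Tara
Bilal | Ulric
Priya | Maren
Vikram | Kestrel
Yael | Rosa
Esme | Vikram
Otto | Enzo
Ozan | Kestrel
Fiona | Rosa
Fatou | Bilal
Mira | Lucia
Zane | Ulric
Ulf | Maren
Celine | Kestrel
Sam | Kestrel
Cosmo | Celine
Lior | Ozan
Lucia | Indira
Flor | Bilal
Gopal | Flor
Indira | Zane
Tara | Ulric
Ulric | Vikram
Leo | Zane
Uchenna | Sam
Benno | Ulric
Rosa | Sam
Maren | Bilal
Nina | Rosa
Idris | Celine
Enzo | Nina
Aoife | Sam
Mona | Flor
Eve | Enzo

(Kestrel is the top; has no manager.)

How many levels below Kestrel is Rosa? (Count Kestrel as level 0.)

2

Chain from Rosa up to Kestrel: Rosa → Sam → Kestrel. That is 2 steps up, so Rosa is 2 levels below Kestrel.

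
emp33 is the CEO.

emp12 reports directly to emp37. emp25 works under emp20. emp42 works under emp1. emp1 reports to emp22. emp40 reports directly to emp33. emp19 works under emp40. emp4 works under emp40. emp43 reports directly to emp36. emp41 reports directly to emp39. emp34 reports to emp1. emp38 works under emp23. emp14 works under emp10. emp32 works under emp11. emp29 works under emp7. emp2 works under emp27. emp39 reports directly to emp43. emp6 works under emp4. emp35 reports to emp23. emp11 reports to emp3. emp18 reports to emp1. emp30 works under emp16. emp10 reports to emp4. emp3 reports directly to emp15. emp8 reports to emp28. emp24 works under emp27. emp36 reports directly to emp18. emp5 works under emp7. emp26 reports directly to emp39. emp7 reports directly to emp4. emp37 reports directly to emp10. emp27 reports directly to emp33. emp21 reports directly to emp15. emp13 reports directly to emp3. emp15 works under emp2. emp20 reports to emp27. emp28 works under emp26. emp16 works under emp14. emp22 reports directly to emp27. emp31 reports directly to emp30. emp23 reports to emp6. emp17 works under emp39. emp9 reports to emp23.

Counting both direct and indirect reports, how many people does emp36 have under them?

emp36 directly manages emp43. Under emp43: emp39, emp17, emp41, emp26, emp28, emp8 (6). That's 7 in total.

7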